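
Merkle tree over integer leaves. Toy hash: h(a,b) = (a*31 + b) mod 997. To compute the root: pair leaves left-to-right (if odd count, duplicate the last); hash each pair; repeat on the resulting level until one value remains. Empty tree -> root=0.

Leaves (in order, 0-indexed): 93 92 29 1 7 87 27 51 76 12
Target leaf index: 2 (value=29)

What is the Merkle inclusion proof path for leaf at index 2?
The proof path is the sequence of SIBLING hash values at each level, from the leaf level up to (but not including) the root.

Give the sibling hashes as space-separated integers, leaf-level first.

Answer: 1 981 342 128

Derivation:
L0 (leaves): [93, 92, 29, 1, 7, 87, 27, 51, 76, 12], target index=2
L1: h(93,92)=(93*31+92)%997=981 [pair 0] h(29,1)=(29*31+1)%997=900 [pair 1] h(7,87)=(7*31+87)%997=304 [pair 2] h(27,51)=(27*31+51)%997=888 [pair 3] h(76,12)=(76*31+12)%997=374 [pair 4] -> [981, 900, 304, 888, 374]
  Sibling for proof at L0: 1
L2: h(981,900)=(981*31+900)%997=404 [pair 0] h(304,888)=(304*31+888)%997=342 [pair 1] h(374,374)=(374*31+374)%997=4 [pair 2] -> [404, 342, 4]
  Sibling for proof at L1: 981
L3: h(404,342)=(404*31+342)%997=902 [pair 0] h(4,4)=(4*31+4)%997=128 [pair 1] -> [902, 128]
  Sibling for proof at L2: 342
L4: h(902,128)=(902*31+128)%997=174 [pair 0] -> [174]
  Sibling for proof at L3: 128
Root: 174
Proof path (sibling hashes from leaf to root): [1, 981, 342, 128]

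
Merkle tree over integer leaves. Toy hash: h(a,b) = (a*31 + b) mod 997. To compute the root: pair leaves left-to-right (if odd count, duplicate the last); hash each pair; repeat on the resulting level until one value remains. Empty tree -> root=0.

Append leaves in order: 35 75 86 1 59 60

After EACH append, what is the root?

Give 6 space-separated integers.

After append 35 (leaves=[35]):
  L0: [35]
  root=35
After append 75 (leaves=[35, 75]):
  L0: [35, 75]
  L1: h(35,75)=(35*31+75)%997=163 -> [163]
  root=163
After append 86 (leaves=[35, 75, 86]):
  L0: [35, 75, 86]
  L1: h(35,75)=(35*31+75)%997=163 h(86,86)=(86*31+86)%997=758 -> [163, 758]
  L2: h(163,758)=(163*31+758)%997=826 -> [826]
  root=826
After append 1 (leaves=[35, 75, 86, 1]):
  L0: [35, 75, 86, 1]
  L1: h(35,75)=(35*31+75)%997=163 h(86,1)=(86*31+1)%997=673 -> [163, 673]
  L2: h(163,673)=(163*31+673)%997=741 -> [741]
  root=741
After append 59 (leaves=[35, 75, 86, 1, 59]):
  L0: [35, 75, 86, 1, 59]
  L1: h(35,75)=(35*31+75)%997=163 h(86,1)=(86*31+1)%997=673 h(59,59)=(59*31+59)%997=891 -> [163, 673, 891]
  L2: h(163,673)=(163*31+673)%997=741 h(891,891)=(891*31+891)%997=596 -> [741, 596]
  L3: h(741,596)=(741*31+596)%997=636 -> [636]
  root=636
After append 60 (leaves=[35, 75, 86, 1, 59, 60]):
  L0: [35, 75, 86, 1, 59, 60]
  L1: h(35,75)=(35*31+75)%997=163 h(86,1)=(86*31+1)%997=673 h(59,60)=(59*31+60)%997=892 -> [163, 673, 892]
  L2: h(163,673)=(163*31+673)%997=741 h(892,892)=(892*31+892)%997=628 -> [741, 628]
  L3: h(741,628)=(741*31+628)%997=668 -> [668]
  root=668

Answer: 35 163 826 741 636 668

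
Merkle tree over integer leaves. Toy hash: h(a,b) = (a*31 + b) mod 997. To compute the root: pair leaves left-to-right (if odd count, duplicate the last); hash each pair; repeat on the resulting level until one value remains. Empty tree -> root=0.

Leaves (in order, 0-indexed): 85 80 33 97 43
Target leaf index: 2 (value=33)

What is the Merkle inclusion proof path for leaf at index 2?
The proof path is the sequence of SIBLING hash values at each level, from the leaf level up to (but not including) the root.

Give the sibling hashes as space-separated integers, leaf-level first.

L0 (leaves): [85, 80, 33, 97, 43], target index=2
L1: h(85,80)=(85*31+80)%997=721 [pair 0] h(33,97)=(33*31+97)%997=123 [pair 1] h(43,43)=(43*31+43)%997=379 [pair 2] -> [721, 123, 379]
  Sibling for proof at L0: 97
L2: h(721,123)=(721*31+123)%997=540 [pair 0] h(379,379)=(379*31+379)%997=164 [pair 1] -> [540, 164]
  Sibling for proof at L1: 721
L3: h(540,164)=(540*31+164)%997=952 [pair 0] -> [952]
  Sibling for proof at L2: 164
Root: 952
Proof path (sibling hashes from leaf to root): [97, 721, 164]

Answer: 97 721 164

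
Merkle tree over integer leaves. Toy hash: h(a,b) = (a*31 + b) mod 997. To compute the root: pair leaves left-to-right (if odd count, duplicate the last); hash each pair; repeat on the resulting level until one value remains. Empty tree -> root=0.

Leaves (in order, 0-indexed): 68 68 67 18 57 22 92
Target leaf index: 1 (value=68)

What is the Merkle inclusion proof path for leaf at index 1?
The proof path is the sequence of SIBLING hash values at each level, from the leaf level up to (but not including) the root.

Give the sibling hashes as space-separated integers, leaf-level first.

Answer: 68 101 577

Derivation:
L0 (leaves): [68, 68, 67, 18, 57, 22, 92], target index=1
L1: h(68,68)=(68*31+68)%997=182 [pair 0] h(67,18)=(67*31+18)%997=101 [pair 1] h(57,22)=(57*31+22)%997=792 [pair 2] h(92,92)=(92*31+92)%997=950 [pair 3] -> [182, 101, 792, 950]
  Sibling for proof at L0: 68
L2: h(182,101)=(182*31+101)%997=758 [pair 0] h(792,950)=(792*31+950)%997=577 [pair 1] -> [758, 577]
  Sibling for proof at L1: 101
L3: h(758,577)=(758*31+577)%997=147 [pair 0] -> [147]
  Sibling for proof at L2: 577
Root: 147
Proof path (sibling hashes from leaf to root): [68, 101, 577]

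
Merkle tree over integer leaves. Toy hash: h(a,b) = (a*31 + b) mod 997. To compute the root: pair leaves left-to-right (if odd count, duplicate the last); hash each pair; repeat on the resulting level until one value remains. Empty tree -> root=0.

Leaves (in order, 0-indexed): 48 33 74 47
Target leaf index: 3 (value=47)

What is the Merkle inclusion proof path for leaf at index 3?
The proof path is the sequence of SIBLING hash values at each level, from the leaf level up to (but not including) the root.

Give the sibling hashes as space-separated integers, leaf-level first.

Answer: 74 524

Derivation:
L0 (leaves): [48, 33, 74, 47], target index=3
L1: h(48,33)=(48*31+33)%997=524 [pair 0] h(74,47)=(74*31+47)%997=347 [pair 1] -> [524, 347]
  Sibling for proof at L0: 74
L2: h(524,347)=(524*31+347)%997=639 [pair 0] -> [639]
  Sibling for proof at L1: 524
Root: 639
Proof path (sibling hashes from leaf to root): [74, 524]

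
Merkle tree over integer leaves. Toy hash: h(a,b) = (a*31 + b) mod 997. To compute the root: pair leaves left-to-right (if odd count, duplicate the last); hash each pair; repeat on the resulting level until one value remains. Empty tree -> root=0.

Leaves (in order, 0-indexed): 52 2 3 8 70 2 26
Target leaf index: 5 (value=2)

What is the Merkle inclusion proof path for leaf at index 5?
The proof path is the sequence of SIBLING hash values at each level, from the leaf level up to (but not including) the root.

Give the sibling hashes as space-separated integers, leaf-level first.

Answer: 70 832 285

Derivation:
L0 (leaves): [52, 2, 3, 8, 70, 2, 26], target index=5
L1: h(52,2)=(52*31+2)%997=617 [pair 0] h(3,8)=(3*31+8)%997=101 [pair 1] h(70,2)=(70*31+2)%997=178 [pair 2] h(26,26)=(26*31+26)%997=832 [pair 3] -> [617, 101, 178, 832]
  Sibling for proof at L0: 70
L2: h(617,101)=(617*31+101)%997=285 [pair 0] h(178,832)=(178*31+832)%997=368 [pair 1] -> [285, 368]
  Sibling for proof at L1: 832
L3: h(285,368)=(285*31+368)%997=230 [pair 0] -> [230]
  Sibling for proof at L2: 285
Root: 230
Proof path (sibling hashes from leaf to root): [70, 832, 285]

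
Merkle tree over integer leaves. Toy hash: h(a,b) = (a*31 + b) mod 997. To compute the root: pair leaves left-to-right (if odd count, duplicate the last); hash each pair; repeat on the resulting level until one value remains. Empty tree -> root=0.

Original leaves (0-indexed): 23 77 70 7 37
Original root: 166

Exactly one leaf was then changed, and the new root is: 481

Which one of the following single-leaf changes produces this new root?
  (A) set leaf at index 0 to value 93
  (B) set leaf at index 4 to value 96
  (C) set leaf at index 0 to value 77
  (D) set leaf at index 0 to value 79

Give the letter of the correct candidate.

Original leaves: [23, 77, 70, 7, 37]
Target new root: 481
Try each candidate change and compute the resulting root:
Candidate A: set leaf[0] = 93 -> leaves = [93, 77, 70, 7, 37]
  L0: [93, 77, 70, 7, 37]
  L1: h(93,77)=(93*31+77)%997=966 h(70,7)=(70*31+7)%997=183 h(37,37)=(37*31+37)%997=187 -> [966, 183, 187]
  L2: h(966,183)=(966*31+183)%997=219 h(187,187)=(187*31+187)%997=2 -> [219, 2]
  L3: h(219,2)=(219*31+2)%997=809 -> [809]
  root = 809 != target 481
Candidate B: set leaf[4] = 96 -> leaves = [23, 77, 70, 7, 96]
  L0: [23, 77, 70, 7, 96]
  L1: h(23,77)=(23*31+77)%997=790 h(70,7)=(70*31+7)%997=183 h(96,96)=(96*31+96)%997=81 -> [790, 183, 81]
  L2: h(790,183)=(790*31+183)%997=745 h(81,81)=(81*31+81)%997=598 -> [745, 598]
  L3: h(745,598)=(745*31+598)%997=762 -> [762]
  root = 762 != target 481
Candidate C: set leaf[0] = 77 -> leaves = [77, 77, 70, 7, 37]
  L0: [77, 77, 70, 7, 37]
  L1: h(77,77)=(77*31+77)%997=470 h(70,7)=(70*31+7)%997=183 h(37,37)=(37*31+37)%997=187 -> [470, 183, 187]
  L2: h(470,183)=(470*31+183)%997=795 h(187,187)=(187*31+187)%997=2 -> [795, 2]
  L3: h(795,2)=(795*31+2)%997=719 -> [719]
  root = 719 != target 481
Candidate D: set leaf[0] = 79 -> leaves = [79, 77, 70, 7, 37]
  L0: [79, 77, 70, 7, 37]
  L1: h(79,77)=(79*31+77)%997=532 h(70,7)=(70*31+7)%997=183 h(37,37)=(37*31+37)%997=187 -> [532, 183, 187]
  L2: h(532,183)=(532*31+183)%997=723 h(187,187)=(187*31+187)%997=2 -> [723, 2]
  L3: h(723,2)=(723*31+2)%997=481 -> [481]
  root = 481 == target 481  ** MATCH **
Candidate D produces the target root.

Answer: D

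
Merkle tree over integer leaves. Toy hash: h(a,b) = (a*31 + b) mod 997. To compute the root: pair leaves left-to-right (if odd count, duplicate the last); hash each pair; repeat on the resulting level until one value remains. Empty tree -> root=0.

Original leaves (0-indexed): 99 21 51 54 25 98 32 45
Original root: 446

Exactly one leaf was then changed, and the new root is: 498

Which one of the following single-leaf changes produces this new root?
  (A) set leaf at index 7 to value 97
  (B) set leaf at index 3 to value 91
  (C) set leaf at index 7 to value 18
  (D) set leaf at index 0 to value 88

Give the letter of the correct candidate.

Original leaves: [99, 21, 51, 54, 25, 98, 32, 45]
Target new root: 498
Try each candidate change and compute the resulting root:
Candidate A: set leaf[7] = 97 -> leaves = [99, 21, 51, 54, 25, 98, 32, 97]
  L0: [99, 21, 51, 54, 25, 98, 32, 97]
  L1: h(99,21)=(99*31+21)%997=99 h(51,54)=(51*31+54)%997=638 h(25,98)=(25*31+98)%997=873 h(32,97)=(32*31+97)%997=92 -> [99, 638, 873, 92]
  L2: h(99,638)=(99*31+638)%997=716 h(873,92)=(873*31+92)%997=236 -> [716, 236]
  L3: h(716,236)=(716*31+236)%997=498 -> [498]
  root = 498 == target 498  ** MATCH **
Candidate B: set leaf[3] = 91 -> leaves = [99, 21, 51, 91, 25, 98, 32, 45]
  L0: [99, 21, 51, 91, 25, 98, 32, 45]
  L1: h(99,21)=(99*31+21)%997=99 h(51,91)=(51*31+91)%997=675 h(25,98)=(25*31+98)%997=873 h(32,45)=(32*31+45)%997=40 -> [99, 675, 873, 40]
  L2: h(99,675)=(99*31+675)%997=753 h(873,40)=(873*31+40)%997=184 -> [753, 184]
  L3: h(753,184)=(753*31+184)%997=596 -> [596]
  root = 596 != target 498
Candidate C: set leaf[7] = 18 -> leaves = [99, 21, 51, 54, 25, 98, 32, 18]
  L0: [99, 21, 51, 54, 25, 98, 32, 18]
  L1: h(99,21)=(99*31+21)%997=99 h(51,54)=(51*31+54)%997=638 h(25,98)=(25*31+98)%997=873 h(32,18)=(32*31+18)%997=13 -> [99, 638, 873, 13]
  L2: h(99,638)=(99*31+638)%997=716 h(873,13)=(873*31+13)%997=157 -> [716, 157]
  L3: h(716,157)=(716*31+157)%997=419 -> [419]
  root = 419 != target 498
Candidate D: set leaf[0] = 88 -> leaves = [88, 21, 51, 54, 25, 98, 32, 45]
  L0: [88, 21, 51, 54, 25, 98, 32, 45]
  L1: h(88,21)=(88*31+21)%997=755 h(51,54)=(51*31+54)%997=638 h(25,98)=(25*31+98)%997=873 h(32,45)=(32*31+45)%997=40 -> [755, 638, 873, 40]
  L2: h(755,638)=(755*31+638)%997=115 h(873,40)=(873*31+40)%997=184 -> [115, 184]
  L3: h(115,184)=(115*31+184)%997=758 -> [758]
  root = 758 != target 498
Candidate A produces the target root.

Answer: A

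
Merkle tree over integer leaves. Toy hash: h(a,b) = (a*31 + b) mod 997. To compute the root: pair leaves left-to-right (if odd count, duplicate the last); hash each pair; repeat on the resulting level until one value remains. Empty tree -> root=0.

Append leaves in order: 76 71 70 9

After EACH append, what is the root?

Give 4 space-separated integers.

Answer: 76 433 708 647

Derivation:
After append 76 (leaves=[76]):
  L0: [76]
  root=76
After append 71 (leaves=[76, 71]):
  L0: [76, 71]
  L1: h(76,71)=(76*31+71)%997=433 -> [433]
  root=433
After append 70 (leaves=[76, 71, 70]):
  L0: [76, 71, 70]
  L1: h(76,71)=(76*31+71)%997=433 h(70,70)=(70*31+70)%997=246 -> [433, 246]
  L2: h(433,246)=(433*31+246)%997=708 -> [708]
  root=708
After append 9 (leaves=[76, 71, 70, 9]):
  L0: [76, 71, 70, 9]
  L1: h(76,71)=(76*31+71)%997=433 h(70,9)=(70*31+9)%997=185 -> [433, 185]
  L2: h(433,185)=(433*31+185)%997=647 -> [647]
  root=647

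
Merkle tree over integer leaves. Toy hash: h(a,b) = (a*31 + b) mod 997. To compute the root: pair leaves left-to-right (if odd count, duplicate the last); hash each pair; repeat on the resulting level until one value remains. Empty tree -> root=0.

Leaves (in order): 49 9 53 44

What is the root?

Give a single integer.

L0: [49, 9, 53, 44]
L1: h(49,9)=(49*31+9)%997=531 h(53,44)=(53*31+44)%997=690 -> [531, 690]
L2: h(531,690)=(531*31+690)%997=202 -> [202]

Answer: 202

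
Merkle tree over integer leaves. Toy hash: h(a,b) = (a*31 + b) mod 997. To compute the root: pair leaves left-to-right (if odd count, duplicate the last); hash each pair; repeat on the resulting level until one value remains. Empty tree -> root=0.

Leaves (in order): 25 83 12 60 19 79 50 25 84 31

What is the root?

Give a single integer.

Answer: 202

Derivation:
L0: [25, 83, 12, 60, 19, 79, 50, 25, 84, 31]
L1: h(25,83)=(25*31+83)%997=858 h(12,60)=(12*31+60)%997=432 h(19,79)=(19*31+79)%997=668 h(50,25)=(50*31+25)%997=578 h(84,31)=(84*31+31)%997=641 -> [858, 432, 668, 578, 641]
L2: h(858,432)=(858*31+432)%997=111 h(668,578)=(668*31+578)%997=349 h(641,641)=(641*31+641)%997=572 -> [111, 349, 572]
L3: h(111,349)=(111*31+349)%997=799 h(572,572)=(572*31+572)%997=358 -> [799, 358]
L4: h(799,358)=(799*31+358)%997=202 -> [202]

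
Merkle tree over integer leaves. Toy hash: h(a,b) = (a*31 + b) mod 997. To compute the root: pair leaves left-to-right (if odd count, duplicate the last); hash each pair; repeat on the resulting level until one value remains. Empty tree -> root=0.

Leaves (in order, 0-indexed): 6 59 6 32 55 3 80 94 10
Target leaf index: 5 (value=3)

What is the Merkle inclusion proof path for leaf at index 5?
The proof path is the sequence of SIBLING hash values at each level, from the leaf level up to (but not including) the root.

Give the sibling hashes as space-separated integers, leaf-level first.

Answer: 55 580 834 664

Derivation:
L0 (leaves): [6, 59, 6, 32, 55, 3, 80, 94, 10], target index=5
L1: h(6,59)=(6*31+59)%997=245 [pair 0] h(6,32)=(6*31+32)%997=218 [pair 1] h(55,3)=(55*31+3)%997=711 [pair 2] h(80,94)=(80*31+94)%997=580 [pair 3] h(10,10)=(10*31+10)%997=320 [pair 4] -> [245, 218, 711, 580, 320]
  Sibling for proof at L0: 55
L2: h(245,218)=(245*31+218)%997=834 [pair 0] h(711,580)=(711*31+580)%997=687 [pair 1] h(320,320)=(320*31+320)%997=270 [pair 2] -> [834, 687, 270]
  Sibling for proof at L1: 580
L3: h(834,687)=(834*31+687)%997=619 [pair 0] h(270,270)=(270*31+270)%997=664 [pair 1] -> [619, 664]
  Sibling for proof at L2: 834
L4: h(619,664)=(619*31+664)%997=910 [pair 0] -> [910]
  Sibling for proof at L3: 664
Root: 910
Proof path (sibling hashes from leaf to root): [55, 580, 834, 664]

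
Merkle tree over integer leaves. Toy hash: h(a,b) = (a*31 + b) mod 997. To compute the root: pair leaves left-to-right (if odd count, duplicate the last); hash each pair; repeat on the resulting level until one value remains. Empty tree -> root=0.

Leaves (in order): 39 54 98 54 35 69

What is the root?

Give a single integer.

L0: [39, 54, 98, 54, 35, 69]
L1: h(39,54)=(39*31+54)%997=266 h(98,54)=(98*31+54)%997=101 h(35,69)=(35*31+69)%997=157 -> [266, 101, 157]
L2: h(266,101)=(266*31+101)%997=371 h(157,157)=(157*31+157)%997=39 -> [371, 39]
L3: h(371,39)=(371*31+39)%997=573 -> [573]

Answer: 573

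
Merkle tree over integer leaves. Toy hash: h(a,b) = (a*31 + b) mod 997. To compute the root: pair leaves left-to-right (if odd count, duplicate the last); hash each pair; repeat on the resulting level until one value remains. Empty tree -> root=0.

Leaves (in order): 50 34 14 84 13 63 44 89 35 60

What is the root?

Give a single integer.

Answer: 591

Derivation:
L0: [50, 34, 14, 84, 13, 63, 44, 89, 35, 60]
L1: h(50,34)=(50*31+34)%997=587 h(14,84)=(14*31+84)%997=518 h(13,63)=(13*31+63)%997=466 h(44,89)=(44*31+89)%997=456 h(35,60)=(35*31+60)%997=148 -> [587, 518, 466, 456, 148]
L2: h(587,518)=(587*31+518)%997=769 h(466,456)=(466*31+456)%997=944 h(148,148)=(148*31+148)%997=748 -> [769, 944, 748]
L3: h(769,944)=(769*31+944)%997=855 h(748,748)=(748*31+748)%997=8 -> [855, 8]
L4: h(855,8)=(855*31+8)%997=591 -> [591]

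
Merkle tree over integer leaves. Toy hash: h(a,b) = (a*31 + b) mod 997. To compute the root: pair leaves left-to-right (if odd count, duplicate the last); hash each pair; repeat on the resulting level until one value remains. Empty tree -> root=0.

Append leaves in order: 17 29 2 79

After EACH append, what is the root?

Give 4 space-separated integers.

After append 17 (leaves=[17]):
  L0: [17]
  root=17
After append 29 (leaves=[17, 29]):
  L0: [17, 29]
  L1: h(17,29)=(17*31+29)%997=556 -> [556]
  root=556
After append 2 (leaves=[17, 29, 2]):
  L0: [17, 29, 2]
  L1: h(17,29)=(17*31+29)%997=556 h(2,2)=(2*31+2)%997=64 -> [556, 64]
  L2: h(556,64)=(556*31+64)%997=351 -> [351]
  root=351
After append 79 (leaves=[17, 29, 2, 79]):
  L0: [17, 29, 2, 79]
  L1: h(17,29)=(17*31+29)%997=556 h(2,79)=(2*31+79)%997=141 -> [556, 141]
  L2: h(556,141)=(556*31+141)%997=428 -> [428]
  root=428

Answer: 17 556 351 428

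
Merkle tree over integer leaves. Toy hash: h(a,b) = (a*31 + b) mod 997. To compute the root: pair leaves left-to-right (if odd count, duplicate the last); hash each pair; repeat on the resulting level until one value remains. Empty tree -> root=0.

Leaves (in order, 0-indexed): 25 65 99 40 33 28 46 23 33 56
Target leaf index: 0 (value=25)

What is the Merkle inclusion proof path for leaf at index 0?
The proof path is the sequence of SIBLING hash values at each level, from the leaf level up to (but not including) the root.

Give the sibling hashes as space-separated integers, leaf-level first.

Answer: 65 118 132 220

Derivation:
L0 (leaves): [25, 65, 99, 40, 33, 28, 46, 23, 33, 56], target index=0
L1: h(25,65)=(25*31+65)%997=840 [pair 0] h(99,40)=(99*31+40)%997=118 [pair 1] h(33,28)=(33*31+28)%997=54 [pair 2] h(46,23)=(46*31+23)%997=452 [pair 3] h(33,56)=(33*31+56)%997=82 [pair 4] -> [840, 118, 54, 452, 82]
  Sibling for proof at L0: 65
L2: h(840,118)=(840*31+118)%997=236 [pair 0] h(54,452)=(54*31+452)%997=132 [pair 1] h(82,82)=(82*31+82)%997=630 [pair 2] -> [236, 132, 630]
  Sibling for proof at L1: 118
L3: h(236,132)=(236*31+132)%997=469 [pair 0] h(630,630)=(630*31+630)%997=220 [pair 1] -> [469, 220]
  Sibling for proof at L2: 132
L4: h(469,220)=(469*31+220)%997=801 [pair 0] -> [801]
  Sibling for proof at L3: 220
Root: 801
Proof path (sibling hashes from leaf to root): [65, 118, 132, 220]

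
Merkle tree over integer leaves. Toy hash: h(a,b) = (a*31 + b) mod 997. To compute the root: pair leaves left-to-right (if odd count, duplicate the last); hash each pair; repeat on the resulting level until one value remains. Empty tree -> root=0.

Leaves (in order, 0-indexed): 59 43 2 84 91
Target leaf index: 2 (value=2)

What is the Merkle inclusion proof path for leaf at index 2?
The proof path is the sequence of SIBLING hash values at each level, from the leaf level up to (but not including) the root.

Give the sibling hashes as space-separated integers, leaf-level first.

L0 (leaves): [59, 43, 2, 84, 91], target index=2
L1: h(59,43)=(59*31+43)%997=875 [pair 0] h(2,84)=(2*31+84)%997=146 [pair 1] h(91,91)=(91*31+91)%997=918 [pair 2] -> [875, 146, 918]
  Sibling for proof at L0: 84
L2: h(875,146)=(875*31+146)%997=352 [pair 0] h(918,918)=(918*31+918)%997=463 [pair 1] -> [352, 463]
  Sibling for proof at L1: 875
L3: h(352,463)=(352*31+463)%997=408 [pair 0] -> [408]
  Sibling for proof at L2: 463
Root: 408
Proof path (sibling hashes from leaf to root): [84, 875, 463]

Answer: 84 875 463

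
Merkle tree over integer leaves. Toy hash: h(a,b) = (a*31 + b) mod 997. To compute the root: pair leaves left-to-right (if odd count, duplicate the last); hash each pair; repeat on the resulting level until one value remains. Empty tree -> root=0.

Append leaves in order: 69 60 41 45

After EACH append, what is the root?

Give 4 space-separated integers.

Answer: 69 205 688 692

Derivation:
After append 69 (leaves=[69]):
  L0: [69]
  root=69
After append 60 (leaves=[69, 60]):
  L0: [69, 60]
  L1: h(69,60)=(69*31+60)%997=205 -> [205]
  root=205
After append 41 (leaves=[69, 60, 41]):
  L0: [69, 60, 41]
  L1: h(69,60)=(69*31+60)%997=205 h(41,41)=(41*31+41)%997=315 -> [205, 315]
  L2: h(205,315)=(205*31+315)%997=688 -> [688]
  root=688
After append 45 (leaves=[69, 60, 41, 45]):
  L0: [69, 60, 41, 45]
  L1: h(69,60)=(69*31+60)%997=205 h(41,45)=(41*31+45)%997=319 -> [205, 319]
  L2: h(205,319)=(205*31+319)%997=692 -> [692]
  root=692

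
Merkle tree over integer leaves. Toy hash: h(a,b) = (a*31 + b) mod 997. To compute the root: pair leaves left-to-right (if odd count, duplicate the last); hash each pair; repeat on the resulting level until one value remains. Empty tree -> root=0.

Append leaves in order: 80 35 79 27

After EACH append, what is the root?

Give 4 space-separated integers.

After append 80 (leaves=[80]):
  L0: [80]
  root=80
After append 35 (leaves=[80, 35]):
  L0: [80, 35]
  L1: h(80,35)=(80*31+35)%997=521 -> [521]
  root=521
After append 79 (leaves=[80, 35, 79]):
  L0: [80, 35, 79]
  L1: h(80,35)=(80*31+35)%997=521 h(79,79)=(79*31+79)%997=534 -> [521, 534]
  L2: h(521,534)=(521*31+534)%997=733 -> [733]
  root=733
After append 27 (leaves=[80, 35, 79, 27]):
  L0: [80, 35, 79, 27]
  L1: h(80,35)=(80*31+35)%997=521 h(79,27)=(79*31+27)%997=482 -> [521, 482]
  L2: h(521,482)=(521*31+482)%997=681 -> [681]
  root=681

Answer: 80 521 733 681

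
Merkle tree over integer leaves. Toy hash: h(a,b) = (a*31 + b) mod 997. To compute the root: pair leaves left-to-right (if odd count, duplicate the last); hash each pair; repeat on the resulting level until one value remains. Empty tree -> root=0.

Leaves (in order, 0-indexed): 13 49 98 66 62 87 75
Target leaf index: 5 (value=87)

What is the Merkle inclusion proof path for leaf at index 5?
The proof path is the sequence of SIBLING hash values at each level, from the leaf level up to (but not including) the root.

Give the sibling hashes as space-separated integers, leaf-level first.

L0 (leaves): [13, 49, 98, 66, 62, 87, 75], target index=5
L1: h(13,49)=(13*31+49)%997=452 [pair 0] h(98,66)=(98*31+66)%997=113 [pair 1] h(62,87)=(62*31+87)%997=15 [pair 2] h(75,75)=(75*31+75)%997=406 [pair 3] -> [452, 113, 15, 406]
  Sibling for proof at L0: 62
L2: h(452,113)=(452*31+113)%997=167 [pair 0] h(15,406)=(15*31+406)%997=871 [pair 1] -> [167, 871]
  Sibling for proof at L1: 406
L3: h(167,871)=(167*31+871)%997=66 [pair 0] -> [66]
  Sibling for proof at L2: 167
Root: 66
Proof path (sibling hashes from leaf to root): [62, 406, 167]

Answer: 62 406 167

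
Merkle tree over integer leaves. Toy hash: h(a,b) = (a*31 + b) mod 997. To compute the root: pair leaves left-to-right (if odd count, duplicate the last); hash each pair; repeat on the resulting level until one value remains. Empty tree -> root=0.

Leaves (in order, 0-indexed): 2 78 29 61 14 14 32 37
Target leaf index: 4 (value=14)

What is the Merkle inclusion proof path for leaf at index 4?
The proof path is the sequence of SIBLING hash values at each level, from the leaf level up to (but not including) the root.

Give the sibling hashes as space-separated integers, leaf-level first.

Answer: 14 32 315

Derivation:
L0 (leaves): [2, 78, 29, 61, 14, 14, 32, 37], target index=4
L1: h(2,78)=(2*31+78)%997=140 [pair 0] h(29,61)=(29*31+61)%997=960 [pair 1] h(14,14)=(14*31+14)%997=448 [pair 2] h(32,37)=(32*31+37)%997=32 [pair 3] -> [140, 960, 448, 32]
  Sibling for proof at L0: 14
L2: h(140,960)=(140*31+960)%997=315 [pair 0] h(448,32)=(448*31+32)%997=959 [pair 1] -> [315, 959]
  Sibling for proof at L1: 32
L3: h(315,959)=(315*31+959)%997=754 [pair 0] -> [754]
  Sibling for proof at L2: 315
Root: 754
Proof path (sibling hashes from leaf to root): [14, 32, 315]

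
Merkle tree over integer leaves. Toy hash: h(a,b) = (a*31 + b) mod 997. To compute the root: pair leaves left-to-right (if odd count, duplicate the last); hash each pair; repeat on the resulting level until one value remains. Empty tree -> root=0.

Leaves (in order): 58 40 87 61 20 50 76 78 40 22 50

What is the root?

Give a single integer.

Answer: 545

Derivation:
L0: [58, 40, 87, 61, 20, 50, 76, 78, 40, 22, 50]
L1: h(58,40)=(58*31+40)%997=841 h(87,61)=(87*31+61)%997=764 h(20,50)=(20*31+50)%997=670 h(76,78)=(76*31+78)%997=440 h(40,22)=(40*31+22)%997=265 h(50,50)=(50*31+50)%997=603 -> [841, 764, 670, 440, 265, 603]
L2: h(841,764)=(841*31+764)%997=913 h(670,440)=(670*31+440)%997=273 h(265,603)=(265*31+603)%997=842 -> [913, 273, 842]
L3: h(913,273)=(913*31+273)%997=660 h(842,842)=(842*31+842)%997=25 -> [660, 25]
L4: h(660,25)=(660*31+25)%997=545 -> [545]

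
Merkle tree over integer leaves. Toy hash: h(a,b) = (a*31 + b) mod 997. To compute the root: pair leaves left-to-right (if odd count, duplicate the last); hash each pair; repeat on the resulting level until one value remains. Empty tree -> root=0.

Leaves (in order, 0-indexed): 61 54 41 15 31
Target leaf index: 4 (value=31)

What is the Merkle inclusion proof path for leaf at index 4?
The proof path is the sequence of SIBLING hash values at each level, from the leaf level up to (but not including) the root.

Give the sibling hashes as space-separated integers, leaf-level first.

L0 (leaves): [61, 54, 41, 15, 31], target index=4
L1: h(61,54)=(61*31+54)%997=948 [pair 0] h(41,15)=(41*31+15)%997=289 [pair 1] h(31,31)=(31*31+31)%997=992 [pair 2] -> [948, 289, 992]
  Sibling for proof at L0: 31
L2: h(948,289)=(948*31+289)%997=764 [pair 0] h(992,992)=(992*31+992)%997=837 [pair 1] -> [764, 837]
  Sibling for proof at L1: 992
L3: h(764,837)=(764*31+837)%997=593 [pair 0] -> [593]
  Sibling for proof at L2: 764
Root: 593
Proof path (sibling hashes from leaf to root): [31, 992, 764]

Answer: 31 992 764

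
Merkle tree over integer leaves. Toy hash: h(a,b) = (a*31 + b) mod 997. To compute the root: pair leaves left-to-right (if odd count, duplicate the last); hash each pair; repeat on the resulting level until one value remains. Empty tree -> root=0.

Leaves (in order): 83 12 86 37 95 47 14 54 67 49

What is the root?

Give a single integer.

Answer: 569

Derivation:
L0: [83, 12, 86, 37, 95, 47, 14, 54, 67, 49]
L1: h(83,12)=(83*31+12)%997=591 h(86,37)=(86*31+37)%997=709 h(95,47)=(95*31+47)%997=1 h(14,54)=(14*31+54)%997=488 h(67,49)=(67*31+49)%997=132 -> [591, 709, 1, 488, 132]
L2: h(591,709)=(591*31+709)%997=87 h(1,488)=(1*31+488)%997=519 h(132,132)=(132*31+132)%997=236 -> [87, 519, 236]
L3: h(87,519)=(87*31+519)%997=225 h(236,236)=(236*31+236)%997=573 -> [225, 573]
L4: h(225,573)=(225*31+573)%997=569 -> [569]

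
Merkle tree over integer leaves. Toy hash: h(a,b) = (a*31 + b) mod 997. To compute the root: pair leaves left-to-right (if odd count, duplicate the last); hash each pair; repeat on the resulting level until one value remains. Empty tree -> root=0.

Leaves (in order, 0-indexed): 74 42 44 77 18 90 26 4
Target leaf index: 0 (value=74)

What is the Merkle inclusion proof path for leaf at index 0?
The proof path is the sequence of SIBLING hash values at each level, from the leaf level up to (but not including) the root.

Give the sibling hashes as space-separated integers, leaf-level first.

L0 (leaves): [74, 42, 44, 77, 18, 90, 26, 4], target index=0
L1: h(74,42)=(74*31+42)%997=342 [pair 0] h(44,77)=(44*31+77)%997=444 [pair 1] h(18,90)=(18*31+90)%997=648 [pair 2] h(26,4)=(26*31+4)%997=810 [pair 3] -> [342, 444, 648, 810]
  Sibling for proof at L0: 42
L2: h(342,444)=(342*31+444)%997=79 [pair 0] h(648,810)=(648*31+810)%997=958 [pair 1] -> [79, 958]
  Sibling for proof at L1: 444
L3: h(79,958)=(79*31+958)%997=416 [pair 0] -> [416]
  Sibling for proof at L2: 958
Root: 416
Proof path (sibling hashes from leaf to root): [42, 444, 958]

Answer: 42 444 958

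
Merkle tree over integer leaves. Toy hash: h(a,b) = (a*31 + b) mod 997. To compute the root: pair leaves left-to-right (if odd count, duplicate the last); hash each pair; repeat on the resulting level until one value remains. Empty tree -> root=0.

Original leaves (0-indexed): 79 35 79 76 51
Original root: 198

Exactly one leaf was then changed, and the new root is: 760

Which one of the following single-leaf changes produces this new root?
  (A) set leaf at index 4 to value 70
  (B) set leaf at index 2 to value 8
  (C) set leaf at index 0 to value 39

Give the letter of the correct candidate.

Original leaves: [79, 35, 79, 76, 51]
Target new root: 760
Try each candidate change and compute the resulting root:
Candidate A: set leaf[4] = 70 -> leaves = [79, 35, 79, 76, 70]
  L0: [79, 35, 79, 76, 70]
  L1: h(79,35)=(79*31+35)%997=490 h(79,76)=(79*31+76)%997=531 h(70,70)=(70*31+70)%997=246 -> [490, 531, 246]
  L2: h(490,531)=(490*31+531)%997=766 h(246,246)=(246*31+246)%997=893 -> [766, 893]
  L3: h(766,893)=(766*31+893)%997=711 -> [711]
  root = 711 != target 760
Candidate B: set leaf[2] = 8 -> leaves = [79, 35, 8, 76, 51]
  L0: [79, 35, 8, 76, 51]
  L1: h(79,35)=(79*31+35)%997=490 h(8,76)=(8*31+76)%997=324 h(51,51)=(51*31+51)%997=635 -> [490, 324, 635]
  L2: h(490,324)=(490*31+324)%997=559 h(635,635)=(635*31+635)%997=380 -> [559, 380]
  L3: h(559,380)=(559*31+380)%997=760 -> [760]
  root = 760 == target 760  ** MATCH **
Candidate C: set leaf[0] = 39 -> leaves = [39, 35, 79, 76, 51]
  L0: [39, 35, 79, 76, 51]
  L1: h(39,35)=(39*31+35)%997=247 h(79,76)=(79*31+76)%997=531 h(51,51)=(51*31+51)%997=635 -> [247, 531, 635]
  L2: h(247,531)=(247*31+531)%997=212 h(635,635)=(635*31+635)%997=380 -> [212, 380]
  L3: h(212,380)=(212*31+380)%997=970 -> [970]
  root = 970 != target 760
Candidate B produces the target root.

Answer: B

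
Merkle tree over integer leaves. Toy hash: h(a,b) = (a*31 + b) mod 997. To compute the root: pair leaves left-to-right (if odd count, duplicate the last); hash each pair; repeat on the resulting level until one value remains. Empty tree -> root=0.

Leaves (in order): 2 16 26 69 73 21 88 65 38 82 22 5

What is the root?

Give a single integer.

L0: [2, 16, 26, 69, 73, 21, 88, 65, 38, 82, 22, 5]
L1: h(2,16)=(2*31+16)%997=78 h(26,69)=(26*31+69)%997=875 h(73,21)=(73*31+21)%997=290 h(88,65)=(88*31+65)%997=799 h(38,82)=(38*31+82)%997=263 h(22,5)=(22*31+5)%997=687 -> [78, 875, 290, 799, 263, 687]
L2: h(78,875)=(78*31+875)%997=302 h(290,799)=(290*31+799)%997=816 h(263,687)=(263*31+687)%997=864 -> [302, 816, 864]
L3: h(302,816)=(302*31+816)%997=208 h(864,864)=(864*31+864)%997=729 -> [208, 729]
L4: h(208,729)=(208*31+729)%997=198 -> [198]

Answer: 198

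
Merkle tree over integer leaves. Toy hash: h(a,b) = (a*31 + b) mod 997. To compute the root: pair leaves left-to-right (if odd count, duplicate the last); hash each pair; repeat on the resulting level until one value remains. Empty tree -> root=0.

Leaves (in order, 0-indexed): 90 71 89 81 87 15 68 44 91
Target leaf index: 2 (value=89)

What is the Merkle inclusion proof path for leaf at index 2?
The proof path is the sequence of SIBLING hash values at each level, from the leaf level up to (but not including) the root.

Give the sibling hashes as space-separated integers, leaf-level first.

Answer: 81 867 482 858

Derivation:
L0 (leaves): [90, 71, 89, 81, 87, 15, 68, 44, 91], target index=2
L1: h(90,71)=(90*31+71)%997=867 [pair 0] h(89,81)=(89*31+81)%997=846 [pair 1] h(87,15)=(87*31+15)%997=718 [pair 2] h(68,44)=(68*31+44)%997=158 [pair 3] h(91,91)=(91*31+91)%997=918 [pair 4] -> [867, 846, 718, 158, 918]
  Sibling for proof at L0: 81
L2: h(867,846)=(867*31+846)%997=804 [pair 0] h(718,158)=(718*31+158)%997=482 [pair 1] h(918,918)=(918*31+918)%997=463 [pair 2] -> [804, 482, 463]
  Sibling for proof at L1: 867
L3: h(804,482)=(804*31+482)%997=481 [pair 0] h(463,463)=(463*31+463)%997=858 [pair 1] -> [481, 858]
  Sibling for proof at L2: 482
L4: h(481,858)=(481*31+858)%997=814 [pair 0] -> [814]
  Sibling for proof at L3: 858
Root: 814
Proof path (sibling hashes from leaf to root): [81, 867, 482, 858]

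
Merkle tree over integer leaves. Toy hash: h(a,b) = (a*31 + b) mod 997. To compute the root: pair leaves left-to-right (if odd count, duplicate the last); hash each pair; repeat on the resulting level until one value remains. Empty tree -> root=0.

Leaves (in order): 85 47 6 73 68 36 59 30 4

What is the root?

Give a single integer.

L0: [85, 47, 6, 73, 68, 36, 59, 30, 4]
L1: h(85,47)=(85*31+47)%997=688 h(6,73)=(6*31+73)%997=259 h(68,36)=(68*31+36)%997=150 h(59,30)=(59*31+30)%997=862 h(4,4)=(4*31+4)%997=128 -> [688, 259, 150, 862, 128]
L2: h(688,259)=(688*31+259)%997=650 h(150,862)=(150*31+862)%997=527 h(128,128)=(128*31+128)%997=108 -> [650, 527, 108]
L3: h(650,527)=(650*31+527)%997=737 h(108,108)=(108*31+108)%997=465 -> [737, 465]
L4: h(737,465)=(737*31+465)%997=381 -> [381]

Answer: 381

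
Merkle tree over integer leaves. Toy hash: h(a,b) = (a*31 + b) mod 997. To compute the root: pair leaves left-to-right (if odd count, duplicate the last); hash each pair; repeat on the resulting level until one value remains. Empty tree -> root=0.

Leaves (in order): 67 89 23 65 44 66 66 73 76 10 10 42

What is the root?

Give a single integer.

Answer: 62

Derivation:
L0: [67, 89, 23, 65, 44, 66, 66, 73, 76, 10, 10, 42]
L1: h(67,89)=(67*31+89)%997=172 h(23,65)=(23*31+65)%997=778 h(44,66)=(44*31+66)%997=433 h(66,73)=(66*31+73)%997=125 h(76,10)=(76*31+10)%997=372 h(10,42)=(10*31+42)%997=352 -> [172, 778, 433, 125, 372, 352]
L2: h(172,778)=(172*31+778)%997=128 h(433,125)=(433*31+125)%997=587 h(372,352)=(372*31+352)%997=917 -> [128, 587, 917]
L3: h(128,587)=(128*31+587)%997=567 h(917,917)=(917*31+917)%997=431 -> [567, 431]
L4: h(567,431)=(567*31+431)%997=62 -> [62]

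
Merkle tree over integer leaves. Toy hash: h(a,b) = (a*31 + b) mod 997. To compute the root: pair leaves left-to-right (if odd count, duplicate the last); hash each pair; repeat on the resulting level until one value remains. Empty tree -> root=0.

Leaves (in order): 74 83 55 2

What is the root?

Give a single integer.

Answer: 619

Derivation:
L0: [74, 83, 55, 2]
L1: h(74,83)=(74*31+83)%997=383 h(55,2)=(55*31+2)%997=710 -> [383, 710]
L2: h(383,710)=(383*31+710)%997=619 -> [619]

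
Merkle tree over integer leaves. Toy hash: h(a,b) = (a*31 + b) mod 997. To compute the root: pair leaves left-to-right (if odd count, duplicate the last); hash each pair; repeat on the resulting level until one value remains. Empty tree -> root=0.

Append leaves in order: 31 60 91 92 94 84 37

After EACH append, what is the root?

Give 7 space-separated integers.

After append 31 (leaves=[31]):
  L0: [31]
  root=31
After append 60 (leaves=[31, 60]):
  L0: [31, 60]
  L1: h(31,60)=(31*31+60)%997=24 -> [24]
  root=24
After append 91 (leaves=[31, 60, 91]):
  L0: [31, 60, 91]
  L1: h(31,60)=(31*31+60)%997=24 h(91,91)=(91*31+91)%997=918 -> [24, 918]
  L2: h(24,918)=(24*31+918)%997=665 -> [665]
  root=665
After append 92 (leaves=[31, 60, 91, 92]):
  L0: [31, 60, 91, 92]
  L1: h(31,60)=(31*31+60)%997=24 h(91,92)=(91*31+92)%997=919 -> [24, 919]
  L2: h(24,919)=(24*31+919)%997=666 -> [666]
  root=666
After append 94 (leaves=[31, 60, 91, 92, 94]):
  L0: [31, 60, 91, 92, 94]
  L1: h(31,60)=(31*31+60)%997=24 h(91,92)=(91*31+92)%997=919 h(94,94)=(94*31+94)%997=17 -> [24, 919, 17]
  L2: h(24,919)=(24*31+919)%997=666 h(17,17)=(17*31+17)%997=544 -> [666, 544]
  L3: h(666,544)=(666*31+544)%997=253 -> [253]
  root=253
After append 84 (leaves=[31, 60, 91, 92, 94, 84]):
  L0: [31, 60, 91, 92, 94, 84]
  L1: h(31,60)=(31*31+60)%997=24 h(91,92)=(91*31+92)%997=919 h(94,84)=(94*31+84)%997=7 -> [24, 919, 7]
  L2: h(24,919)=(24*31+919)%997=666 h(7,7)=(7*31+7)%997=224 -> [666, 224]
  L3: h(666,224)=(666*31+224)%997=930 -> [930]
  root=930
After append 37 (leaves=[31, 60, 91, 92, 94, 84, 37]):
  L0: [31, 60, 91, 92, 94, 84, 37]
  L1: h(31,60)=(31*31+60)%997=24 h(91,92)=(91*31+92)%997=919 h(94,84)=(94*31+84)%997=7 h(37,37)=(37*31+37)%997=187 -> [24, 919, 7, 187]
  L2: h(24,919)=(24*31+919)%997=666 h(7,187)=(7*31+187)%997=404 -> [666, 404]
  L3: h(666,404)=(666*31+404)%997=113 -> [113]
  root=113

Answer: 31 24 665 666 253 930 113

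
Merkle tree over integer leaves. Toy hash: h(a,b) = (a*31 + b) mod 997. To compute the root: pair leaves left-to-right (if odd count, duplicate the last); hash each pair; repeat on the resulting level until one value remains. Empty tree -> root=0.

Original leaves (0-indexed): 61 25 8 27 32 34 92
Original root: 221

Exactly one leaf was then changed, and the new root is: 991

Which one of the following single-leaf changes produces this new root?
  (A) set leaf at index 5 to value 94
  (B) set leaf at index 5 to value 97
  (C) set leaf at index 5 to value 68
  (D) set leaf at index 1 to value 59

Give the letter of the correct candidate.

Answer: D

Derivation:
Original leaves: [61, 25, 8, 27, 32, 34, 92]
Target new root: 991
Try each candidate change and compute the resulting root:
Candidate A: set leaf[5] = 94 -> leaves = [61, 25, 8, 27, 32, 94, 92]
  L0: [61, 25, 8, 27, 32, 94, 92]
  L1: h(61,25)=(61*31+25)%997=919 h(8,27)=(8*31+27)%997=275 h(32,94)=(32*31+94)%997=89 h(92,92)=(92*31+92)%997=950 -> [919, 275, 89, 950]
  L2: h(919,275)=(919*31+275)%997=848 h(89,950)=(89*31+950)%997=718 -> [848, 718]
  L3: h(848,718)=(848*31+718)%997=87 -> [87]
  root = 87 != target 991
Candidate B: set leaf[5] = 97 -> leaves = [61, 25, 8, 27, 32, 97, 92]
  L0: [61, 25, 8, 27, 32, 97, 92]
  L1: h(61,25)=(61*31+25)%997=919 h(8,27)=(8*31+27)%997=275 h(32,97)=(32*31+97)%997=92 h(92,92)=(92*31+92)%997=950 -> [919, 275, 92, 950]
  L2: h(919,275)=(919*31+275)%997=848 h(92,950)=(92*31+950)%997=811 -> [848, 811]
  L3: h(848,811)=(848*31+811)%997=180 -> [180]
  root = 180 != target 991
Candidate C: set leaf[5] = 68 -> leaves = [61, 25, 8, 27, 32, 68, 92]
  L0: [61, 25, 8, 27, 32, 68, 92]
  L1: h(61,25)=(61*31+25)%997=919 h(8,27)=(8*31+27)%997=275 h(32,68)=(32*31+68)%997=63 h(92,92)=(92*31+92)%997=950 -> [919, 275, 63, 950]
  L2: h(919,275)=(919*31+275)%997=848 h(63,950)=(63*31+950)%997=909 -> [848, 909]
  L3: h(848,909)=(848*31+909)%997=278 -> [278]
  root = 278 != target 991
Candidate D: set leaf[1] = 59 -> leaves = [61, 59, 8, 27, 32, 34, 92]
  L0: [61, 59, 8, 27, 32, 34, 92]
  L1: h(61,59)=(61*31+59)%997=953 h(8,27)=(8*31+27)%997=275 h(32,34)=(32*31+34)%997=29 h(92,92)=(92*31+92)%997=950 -> [953, 275, 29, 950]
  L2: h(953,275)=(953*31+275)%997=905 h(29,950)=(29*31+950)%997=852 -> [905, 852]
  L3: h(905,852)=(905*31+852)%997=991 -> [991]
  root = 991 == target 991  ** MATCH **
Candidate D produces the target root.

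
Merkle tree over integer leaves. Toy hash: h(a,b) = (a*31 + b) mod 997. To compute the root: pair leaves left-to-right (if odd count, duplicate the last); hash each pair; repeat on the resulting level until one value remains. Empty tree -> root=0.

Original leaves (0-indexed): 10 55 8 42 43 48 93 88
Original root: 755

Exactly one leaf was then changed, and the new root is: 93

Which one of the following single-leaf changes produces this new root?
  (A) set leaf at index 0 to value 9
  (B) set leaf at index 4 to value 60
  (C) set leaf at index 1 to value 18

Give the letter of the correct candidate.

Answer: C

Derivation:
Original leaves: [10, 55, 8, 42, 43, 48, 93, 88]
Target new root: 93
Try each candidate change and compute the resulting root:
Candidate A: set leaf[0] = 9 -> leaves = [9, 55, 8, 42, 43, 48, 93, 88]
  L0: [9, 55, 8, 42, 43, 48, 93, 88]
  L1: h(9,55)=(9*31+55)%997=334 h(8,42)=(8*31+42)%997=290 h(43,48)=(43*31+48)%997=384 h(93,88)=(93*31+88)%997=977 -> [334, 290, 384, 977]
  L2: h(334,290)=(334*31+290)%997=674 h(384,977)=(384*31+977)%997=917 -> [674, 917]
  L3: h(674,917)=(674*31+917)%997=874 -> [874]
  root = 874 != target 93
Candidate B: set leaf[4] = 60 -> leaves = [10, 55, 8, 42, 60, 48, 93, 88]
  L0: [10, 55, 8, 42, 60, 48, 93, 88]
  L1: h(10,55)=(10*31+55)%997=365 h(8,42)=(8*31+42)%997=290 h(60,48)=(60*31+48)%997=911 h(93,88)=(93*31+88)%997=977 -> [365, 290, 911, 977]
  L2: h(365,290)=(365*31+290)%997=638 h(911,977)=(911*31+977)%997=305 -> [638, 305]
  L3: h(638,305)=(638*31+305)%997=143 -> [143]
  root = 143 != target 93
Candidate C: set leaf[1] = 18 -> leaves = [10, 18, 8, 42, 43, 48, 93, 88]
  L0: [10, 18, 8, 42, 43, 48, 93, 88]
  L1: h(10,18)=(10*31+18)%997=328 h(8,42)=(8*31+42)%997=290 h(43,48)=(43*31+48)%997=384 h(93,88)=(93*31+88)%997=977 -> [328, 290, 384, 977]
  L2: h(328,290)=(328*31+290)%997=488 h(384,977)=(384*31+977)%997=917 -> [488, 917]
  L3: h(488,917)=(488*31+917)%997=93 -> [93]
  root = 93 == target 93  ** MATCH **
Candidate C produces the target root.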